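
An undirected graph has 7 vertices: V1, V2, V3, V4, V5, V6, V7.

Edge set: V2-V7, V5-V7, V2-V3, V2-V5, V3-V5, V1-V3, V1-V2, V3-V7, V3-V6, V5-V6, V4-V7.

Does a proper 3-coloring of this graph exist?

V2, V3, V5, V7 are pairwise adjacent (a clique of size 4), so at least 4 colors are needed.
So 3 colors are not enough.

No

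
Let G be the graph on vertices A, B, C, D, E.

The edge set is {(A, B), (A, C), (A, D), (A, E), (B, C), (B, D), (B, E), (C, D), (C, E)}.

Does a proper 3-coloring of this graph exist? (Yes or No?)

A, B, C, E are mutually adjacent (a clique of size 4), so at least 4 colors are needed.
So 3 colors are not enough.

No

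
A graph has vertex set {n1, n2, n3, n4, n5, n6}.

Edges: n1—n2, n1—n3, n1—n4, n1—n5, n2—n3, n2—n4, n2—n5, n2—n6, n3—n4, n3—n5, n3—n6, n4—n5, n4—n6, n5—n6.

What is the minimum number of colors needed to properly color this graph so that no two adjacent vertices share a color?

5

n2, n3, n4, n5, n6 form a clique, so at least 5 colors are needed.
5 colors suffice: n1=5, n2=2, n3=3, n4=1, n5=4, n6=5. No two adjacent vertices share a color.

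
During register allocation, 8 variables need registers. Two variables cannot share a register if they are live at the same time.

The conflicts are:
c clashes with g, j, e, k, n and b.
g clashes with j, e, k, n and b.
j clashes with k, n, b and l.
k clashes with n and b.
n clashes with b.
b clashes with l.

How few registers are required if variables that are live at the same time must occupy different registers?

c, g, j, k, n, b are mutually in conflict, so at least 6 registers are needed.
6 registers suffice: register 1 → {j, e}; register 2 → {g, l}; register 3 → {c}; register 4 → {b}; register 5 → {n}; register 6 → {k}. Each listed conflict is separated.

6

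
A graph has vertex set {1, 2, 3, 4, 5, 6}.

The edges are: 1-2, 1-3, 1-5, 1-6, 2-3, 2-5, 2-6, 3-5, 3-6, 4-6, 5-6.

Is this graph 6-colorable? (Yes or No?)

Yes

The chromatic number is 5. 1, 2, 3, 5, 6 form a clique, so at least 5 colors are needed.
5 colors suffice: 1=green, 2=yellow, 3=blue, 4=blue, 5=purple, 6=red.
Since 6 ≥ 5, a proper 6-coloring certainly exists.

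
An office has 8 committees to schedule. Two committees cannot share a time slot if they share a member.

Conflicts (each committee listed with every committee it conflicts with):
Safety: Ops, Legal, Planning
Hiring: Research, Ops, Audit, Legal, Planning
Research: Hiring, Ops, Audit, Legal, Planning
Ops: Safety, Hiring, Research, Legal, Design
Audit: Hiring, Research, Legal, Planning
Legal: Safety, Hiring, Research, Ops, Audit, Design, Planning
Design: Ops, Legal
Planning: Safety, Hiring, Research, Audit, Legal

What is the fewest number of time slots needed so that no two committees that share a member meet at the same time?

Hiring, Research, Audit, Legal, Planning pairwise conflict, so at least 5 time slots are needed.
Using 5 time slots: Safety=2, Hiring=2, Research=4, Ops=3, Audit=5, Legal=1, Design=2, Planning=3. Each listed conflict is separated.

5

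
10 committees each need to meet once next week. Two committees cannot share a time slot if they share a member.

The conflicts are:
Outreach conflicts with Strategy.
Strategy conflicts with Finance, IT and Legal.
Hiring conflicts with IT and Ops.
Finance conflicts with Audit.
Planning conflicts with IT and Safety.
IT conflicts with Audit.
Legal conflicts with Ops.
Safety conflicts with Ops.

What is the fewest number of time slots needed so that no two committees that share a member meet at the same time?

The cycle Hiring-Ops-Safety-Planning-IT-Hiring has odd length 5, so it cannot be 2-colored; at least 3 time slots are needed.
Using 3 time slots: Outreach=2, Strategy=1, Hiring=3, Finance=2, Planning=1, IT=2, Legal=2, Safety=2, Audit=1, Ops=1. Every pair that conflicts lands in different time slots.

3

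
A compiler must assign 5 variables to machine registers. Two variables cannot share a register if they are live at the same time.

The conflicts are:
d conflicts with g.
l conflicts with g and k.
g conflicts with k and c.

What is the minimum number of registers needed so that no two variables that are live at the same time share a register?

3

l, g, k are mutually in conflict, so at least 3 registers are needed.
3 registers suffice: register 1 → {g}; register 2 → {d, k, c}; register 3 → {l}. Each listed conflict is separated.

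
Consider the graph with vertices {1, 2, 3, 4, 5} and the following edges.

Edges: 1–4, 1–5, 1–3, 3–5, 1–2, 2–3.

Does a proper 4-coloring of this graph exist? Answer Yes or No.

The chromatic number is 3. 1, 3, 5 are mutually adjacent, so at least 3 colors are needed.
3 colors suffice: color a → {1}; color b → {3, 4}; color c → {2, 5}.
Since 4 ≥ 3, a proper 4-coloring certainly exists.

Yes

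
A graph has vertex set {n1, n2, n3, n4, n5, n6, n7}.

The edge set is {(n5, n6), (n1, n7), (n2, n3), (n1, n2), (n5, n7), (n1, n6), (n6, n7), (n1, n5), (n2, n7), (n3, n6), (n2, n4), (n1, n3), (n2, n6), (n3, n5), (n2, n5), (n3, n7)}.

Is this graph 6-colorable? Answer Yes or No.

The chromatic number is 6. n1, n2, n3, n5, n6, n7 are mutually adjacent (a clique of size 6), so at least 6 colors are needed.
6 colors suffice: n1=2, n2=1, n3=3, n4=2, n5=6, n6=4, n7=5.
That is already a proper 6-coloring.

Yes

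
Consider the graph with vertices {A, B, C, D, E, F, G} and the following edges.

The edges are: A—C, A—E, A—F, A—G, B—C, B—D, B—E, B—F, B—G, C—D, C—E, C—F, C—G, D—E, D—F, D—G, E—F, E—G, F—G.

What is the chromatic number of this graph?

B, C, D, E, F, G are mutually adjacent (a clique of size 6), so at least 6 colors are needed.
A valid assignment using 6 colors: A=5, B=5, C=4, D=6, E=3, F=2, G=1. Each edge has distinct colors on its endpoints.

6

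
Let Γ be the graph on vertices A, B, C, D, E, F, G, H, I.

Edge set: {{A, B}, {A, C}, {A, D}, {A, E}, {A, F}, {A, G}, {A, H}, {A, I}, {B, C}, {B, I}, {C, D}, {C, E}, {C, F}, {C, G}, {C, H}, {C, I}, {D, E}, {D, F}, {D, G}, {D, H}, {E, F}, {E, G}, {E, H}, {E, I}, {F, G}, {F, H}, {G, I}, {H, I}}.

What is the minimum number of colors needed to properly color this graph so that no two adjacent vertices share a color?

A, C, D, E, F, H are pairwise adjacent (a clique of size 6), so at least 6 colors are needed.
A valid assignment using 6 colors: A=2, B=3, C=1, D=5, E=3, F=6, G=4, H=4, I=5. Each edge has distinct colors on its endpoints.

6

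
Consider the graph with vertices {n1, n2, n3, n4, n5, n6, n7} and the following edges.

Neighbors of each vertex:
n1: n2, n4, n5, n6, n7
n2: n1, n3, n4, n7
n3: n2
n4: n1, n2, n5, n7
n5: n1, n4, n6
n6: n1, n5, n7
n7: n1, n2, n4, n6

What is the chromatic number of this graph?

4

n1, n2, n4, n7 are pairwise adjacent (a clique of size 4), so at least 4 colors are needed.
4 colors suffice: n1=red, n2=green, n3=red, n4=blue, n5=green, n6=blue, n7=yellow. No two adjacent vertices share a color.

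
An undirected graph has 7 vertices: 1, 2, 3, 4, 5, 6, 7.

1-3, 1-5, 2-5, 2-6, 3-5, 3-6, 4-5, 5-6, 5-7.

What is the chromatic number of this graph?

2, 5, 6 form a triangle, so at least 3 colors are needed.
A valid assignment using 3 colors: 1=blue, 2=green, 3=green, 4=blue, 5=red, 6=blue, 7=blue. Every edge joins two different colors.

3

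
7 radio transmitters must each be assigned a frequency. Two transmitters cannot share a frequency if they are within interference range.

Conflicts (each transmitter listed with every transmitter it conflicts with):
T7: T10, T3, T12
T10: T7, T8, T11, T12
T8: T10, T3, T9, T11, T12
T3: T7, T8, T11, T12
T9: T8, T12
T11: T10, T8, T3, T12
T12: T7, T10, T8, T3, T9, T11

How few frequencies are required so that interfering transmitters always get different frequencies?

T10, T8, T11, T12 pairwise conflict, so at least 4 frequencies are needed.
Using 4 frequencies: T7=2, T10=3, T8=2, T3=3, T9=3, T11=4, T12=1. Each listed conflict is separated.

4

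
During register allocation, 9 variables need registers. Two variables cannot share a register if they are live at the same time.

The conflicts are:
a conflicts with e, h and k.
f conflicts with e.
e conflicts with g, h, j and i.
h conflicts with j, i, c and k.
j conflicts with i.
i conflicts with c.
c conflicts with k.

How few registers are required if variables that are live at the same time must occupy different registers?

e, h, j, i all conflict with each other, so at least 4 registers are needed.
4 registers suffice: register 1 → {e, k}; register 2 → {f, g, h}; register 3 → {a, i}; register 4 → {j, c}. Every pair that conflicts lands in different registers.

4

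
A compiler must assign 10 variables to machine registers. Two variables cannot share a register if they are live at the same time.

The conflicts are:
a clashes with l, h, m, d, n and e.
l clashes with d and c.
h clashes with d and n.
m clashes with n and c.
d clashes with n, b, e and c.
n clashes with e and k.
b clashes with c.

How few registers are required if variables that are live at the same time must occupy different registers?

4

a, d, n, e pairwise conflict, so at least 4 registers are needed.
4 registers suffice: register 1 → {m, d, k}; register 2 → {a, c}; register 3 → {l, n, b}; register 4 → {h, e}. Every pair that conflicts lands in different registers.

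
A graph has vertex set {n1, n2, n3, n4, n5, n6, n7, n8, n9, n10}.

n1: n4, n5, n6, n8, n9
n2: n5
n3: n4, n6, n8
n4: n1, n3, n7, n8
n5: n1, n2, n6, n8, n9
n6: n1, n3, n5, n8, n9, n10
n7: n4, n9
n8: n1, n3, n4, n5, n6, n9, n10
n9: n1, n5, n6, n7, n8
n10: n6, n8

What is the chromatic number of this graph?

5

n1, n5, n6, n8, n9 form a clique, so at least 5 colors are needed.
5 colors suffice: color 1 → {n2, n7, n8}; color 2 → {n4, n6}; color 3 → {n3, n9, n10}; color 4 → {n1}; color 5 → {n5}. Each edge has distinct colors on its endpoints.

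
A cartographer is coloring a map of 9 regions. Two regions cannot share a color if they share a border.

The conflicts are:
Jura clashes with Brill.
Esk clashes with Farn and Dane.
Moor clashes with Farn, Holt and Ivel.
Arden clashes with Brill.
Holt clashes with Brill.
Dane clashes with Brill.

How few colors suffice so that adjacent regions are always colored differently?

2

Holt and Brill conflict, so at least 2 colors are needed.
2 colors suffice: Jura=2, Esk=1, Moor=1, Arden=2, Farn=2, Holt=2, Ivel=2, Dane=2, Brill=1. No two conflicting regions share a color.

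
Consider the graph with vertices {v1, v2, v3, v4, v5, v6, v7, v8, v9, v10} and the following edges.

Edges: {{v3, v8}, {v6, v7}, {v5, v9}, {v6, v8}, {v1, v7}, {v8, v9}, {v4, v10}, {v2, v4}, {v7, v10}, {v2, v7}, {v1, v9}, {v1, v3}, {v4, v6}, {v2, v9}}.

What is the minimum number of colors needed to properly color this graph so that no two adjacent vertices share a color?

The cycle v8-v6-v7-v1-v3-v8 has odd length 5, so it cannot be 2-colored; at least 3 colors are needed.
3 colors suffice: color R → {v3, v4, v7, v9}; color B → {v1, v2, v5, v8, v10}; color G → {v6}. Each edge has distinct colors on its endpoints.

3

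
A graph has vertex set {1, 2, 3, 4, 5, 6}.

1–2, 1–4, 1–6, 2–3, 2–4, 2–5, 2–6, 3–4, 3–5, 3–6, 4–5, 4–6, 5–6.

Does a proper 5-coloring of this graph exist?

The chromatic number is 5. 2, 3, 4, 5, 6 are pairwise adjacent (a clique of size 5), so at least 5 colors are needed.
5 colors suffice: color red → {2}; color blue → {6}; color green → {4}; color yellow → {1, 5}; color purple → {3}.
That is already a proper 5-coloring.

Yes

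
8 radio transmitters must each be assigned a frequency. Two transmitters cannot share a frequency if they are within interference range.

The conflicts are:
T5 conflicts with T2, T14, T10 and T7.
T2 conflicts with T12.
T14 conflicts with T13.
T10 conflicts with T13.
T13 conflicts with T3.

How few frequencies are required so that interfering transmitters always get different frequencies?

2

T5 and T14 conflict, so at least 2 frequencies are needed.
2 frequencies suffice: frequency 1 → {T5, T12, T13}; frequency 2 → {T2, T14, T10, T3, T7}. Every pair that conflicts lands in different frequencies.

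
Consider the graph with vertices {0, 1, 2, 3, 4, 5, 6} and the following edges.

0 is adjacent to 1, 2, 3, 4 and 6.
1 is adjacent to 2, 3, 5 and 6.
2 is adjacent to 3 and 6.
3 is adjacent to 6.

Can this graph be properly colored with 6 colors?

The chromatic number is 5. 0, 1, 2, 3, 6 form a clique, so at least 5 colors are needed.
5 colors suffice: color red → {1, 4}; color blue → {0, 5}; color green → {2}; color yellow → {3}; color purple → {6}.
Since 6 ≥ 5, a proper 6-coloring certainly exists.

Yes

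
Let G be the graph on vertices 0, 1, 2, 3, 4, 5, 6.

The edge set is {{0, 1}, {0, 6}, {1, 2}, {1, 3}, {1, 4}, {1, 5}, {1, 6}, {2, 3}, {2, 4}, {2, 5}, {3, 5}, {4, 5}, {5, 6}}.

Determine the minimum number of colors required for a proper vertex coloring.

1, 2, 3, 5 are mutually adjacent (a clique of size 4), so at least 4 colors are needed.
4 colors suffice: 0=blue, 1=red, 2=green, 3=yellow, 4=yellow, 5=blue, 6=green. No two adjacent vertices share a color.

4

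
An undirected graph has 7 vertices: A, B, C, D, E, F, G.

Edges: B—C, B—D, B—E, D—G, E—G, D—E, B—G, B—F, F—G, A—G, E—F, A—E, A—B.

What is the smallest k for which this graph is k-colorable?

4

A, B, E, G are pairwise adjacent (a clique of size 4), so at least 4 colors are needed.
4 colors suffice: color 1 → {B}; color 2 → {C, E}; color 3 → {G}; color 4 → {A, D, F}. Every edge joins two different colors.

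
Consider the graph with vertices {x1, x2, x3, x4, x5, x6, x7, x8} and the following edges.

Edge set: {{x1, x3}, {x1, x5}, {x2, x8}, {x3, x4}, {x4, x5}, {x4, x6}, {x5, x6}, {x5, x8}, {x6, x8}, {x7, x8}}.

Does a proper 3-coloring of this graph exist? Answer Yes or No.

The chromatic number is 3. x4, x5, x6 are mutually adjacent, so at least 3 colors are needed.
One proper 3-coloring: x1=1, x2=2, x3=2, x4=1, x5=2, x6=3, x7=2, x8=1.
That is already a proper 3-coloring.

Yes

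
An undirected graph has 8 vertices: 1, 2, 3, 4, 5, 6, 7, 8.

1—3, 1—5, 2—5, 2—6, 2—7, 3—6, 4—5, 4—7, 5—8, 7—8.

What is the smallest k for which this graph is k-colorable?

3

The cycle 3-1-5-2-6-3 has odd length 5, so it cannot be 2-colored; at least 3 colors are needed.
3 colors suffice: color a → {5, 6, 7}; color b → {1, 2, 4, 8}; color c → {3}. No two adjacent vertices share a color.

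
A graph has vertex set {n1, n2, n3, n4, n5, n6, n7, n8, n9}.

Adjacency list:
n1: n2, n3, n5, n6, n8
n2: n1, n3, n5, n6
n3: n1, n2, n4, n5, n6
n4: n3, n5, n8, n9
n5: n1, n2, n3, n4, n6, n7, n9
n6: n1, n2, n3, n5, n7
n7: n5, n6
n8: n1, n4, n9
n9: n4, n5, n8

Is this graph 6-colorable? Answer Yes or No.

The chromatic number is 5. n1, n2, n3, n5, n6 are mutually adjacent (a clique of size 5), so at least 5 colors are needed.
5 colors suffice: color 1 → {n5, n8}; color 2 → {n4, n6}; color 3 → {n3, n7, n9}; color 4 → {n1}; color 5 → {n2}.
Since 6 ≥ 5, a proper 6-coloring certainly exists.

Yes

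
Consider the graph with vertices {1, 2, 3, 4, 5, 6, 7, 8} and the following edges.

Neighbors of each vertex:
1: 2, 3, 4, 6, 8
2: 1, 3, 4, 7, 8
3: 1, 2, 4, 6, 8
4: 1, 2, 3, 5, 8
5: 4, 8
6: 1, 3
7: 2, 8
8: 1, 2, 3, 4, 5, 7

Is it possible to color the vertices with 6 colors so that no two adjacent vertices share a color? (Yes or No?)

The chromatic number is 5. 1, 2, 3, 4, 8 are mutually adjacent (a clique of size 5), so at least 5 colors are needed.
5 colors suffice: color red → {6, 8}; color blue → {3, 5, 7}; color green → {4}; color yellow → {1}; color purple → {2}.
Since 6 ≥ 5, a proper 6-coloring certainly exists.

Yes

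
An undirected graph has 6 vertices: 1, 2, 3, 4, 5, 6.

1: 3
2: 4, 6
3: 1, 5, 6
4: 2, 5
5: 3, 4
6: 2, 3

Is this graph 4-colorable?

The chromatic number is 3. The cycle 3-5-4-2-6-3 has odd length 5, so it cannot be 2-colored; at least 3 colors are needed.
A valid assignment using 3 colors: 1=b, 2=b, 3=a, 4=a, 5=b, 6=c.
Since 4 ≥ 3, a proper 4-coloring certainly exists.

Yes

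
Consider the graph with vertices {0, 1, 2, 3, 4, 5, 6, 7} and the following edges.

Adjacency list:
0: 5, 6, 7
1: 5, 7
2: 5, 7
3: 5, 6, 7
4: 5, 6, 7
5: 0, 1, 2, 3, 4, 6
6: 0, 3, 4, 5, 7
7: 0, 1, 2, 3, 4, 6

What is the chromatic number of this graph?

0, 6, 7 are pairwise adjacent, so at least 3 colors are needed.
3 colors suffice: 0=green, 1=blue, 2=blue, 3=green, 4=green, 5=red, 6=blue, 7=red. Every edge joins two different colors.

3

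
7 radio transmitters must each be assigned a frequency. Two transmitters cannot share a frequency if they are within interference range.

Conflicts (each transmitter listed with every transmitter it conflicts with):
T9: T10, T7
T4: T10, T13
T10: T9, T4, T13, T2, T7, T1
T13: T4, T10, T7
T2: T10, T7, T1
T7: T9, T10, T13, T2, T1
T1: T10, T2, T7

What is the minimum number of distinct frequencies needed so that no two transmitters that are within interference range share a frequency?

4

T10, T2, T7, T1 pairwise conflict, so at least 4 frequencies are needed.
4 frequencies suffice: T9=3, T4=2, T10=1, T13=3, T2=3, T7=2, T1=4. Each listed conflict is separated.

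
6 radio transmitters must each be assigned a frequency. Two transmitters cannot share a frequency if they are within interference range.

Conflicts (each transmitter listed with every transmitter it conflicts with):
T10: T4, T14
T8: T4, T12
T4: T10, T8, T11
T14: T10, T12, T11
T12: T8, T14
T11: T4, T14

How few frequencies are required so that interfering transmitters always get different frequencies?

The cycle T8-T4-T10-T14-T12-T8 has odd length 5, so it cannot be 2-colored; at least 3 frequencies are needed.
3 frequencies suffice: frequency 1 → {T4, T14}; frequency 2 → {T10, T8, T11}; frequency 3 → {T12}. Every pair that conflicts lands in different frequencies.

3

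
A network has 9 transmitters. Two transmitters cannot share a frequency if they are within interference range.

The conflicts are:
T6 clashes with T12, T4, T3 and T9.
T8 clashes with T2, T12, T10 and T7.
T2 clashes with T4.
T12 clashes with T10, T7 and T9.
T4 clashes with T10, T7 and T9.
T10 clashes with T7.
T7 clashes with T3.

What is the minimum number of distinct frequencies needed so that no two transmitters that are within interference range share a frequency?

T8, T12, T10, T7 pairwise conflict, so at least 4 frequencies are needed.
4 frequencies suffice: T6=2, T8=4, T2=2, T12=1, T4=1, T10=3, T7=2, T3=1, T9=3. No two conflicting transmitters share a frequency.

4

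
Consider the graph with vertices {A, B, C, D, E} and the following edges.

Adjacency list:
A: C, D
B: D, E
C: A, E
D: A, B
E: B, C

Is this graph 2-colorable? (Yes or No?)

The cycle D-B-E-C-A-D has odd length 5, so it cannot be 2-colored; at least 3 colors are needed.
So 2 colors are not enough.

No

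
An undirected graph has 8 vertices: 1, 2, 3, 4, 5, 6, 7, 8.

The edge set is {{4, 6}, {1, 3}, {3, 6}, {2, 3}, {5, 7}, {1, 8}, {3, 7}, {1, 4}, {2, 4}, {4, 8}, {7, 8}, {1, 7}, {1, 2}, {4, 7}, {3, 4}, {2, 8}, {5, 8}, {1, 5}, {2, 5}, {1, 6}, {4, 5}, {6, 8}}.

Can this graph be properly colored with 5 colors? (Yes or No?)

The chromatic number is 5. 1, 4, 5, 7, 8 are pairwise adjacent (a clique of size 5), so at least 5 colors are needed.
5 colors suffice: color a → {1}; color b → {4}; color c → {3, 8}; color d → {2, 6, 7}; color e → {5}.
That is already a proper 5-coloring.

Yes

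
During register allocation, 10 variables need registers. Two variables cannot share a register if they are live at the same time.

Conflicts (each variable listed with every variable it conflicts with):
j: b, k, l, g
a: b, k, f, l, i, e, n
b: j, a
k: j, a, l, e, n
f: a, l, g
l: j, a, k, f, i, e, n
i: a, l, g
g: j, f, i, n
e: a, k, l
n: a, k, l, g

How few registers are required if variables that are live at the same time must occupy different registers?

a, k, l, n pairwise conflict, so at least 4 registers are needed.
4 registers suffice: register 1 → {b, l, g}; register 2 → {j, a}; register 3 → {k, f, i}; register 4 → {e, n}. No two conflicting variables share a register.

4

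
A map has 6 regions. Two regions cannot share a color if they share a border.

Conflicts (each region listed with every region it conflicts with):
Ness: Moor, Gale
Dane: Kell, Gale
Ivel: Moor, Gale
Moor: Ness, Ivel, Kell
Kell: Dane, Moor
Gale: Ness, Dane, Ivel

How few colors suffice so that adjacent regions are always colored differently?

The cycle Kell-Moor-Ness-Gale-Dane-Kell has odd length 5, so it cannot be 2-colored; at least 3 colors are needed.
3 colors suffice: color 1 → {Moor, Gale}; color 2 → {Ness, Dane, Ivel}; color 3 → {Kell}. No two conflicting regions share a color.

3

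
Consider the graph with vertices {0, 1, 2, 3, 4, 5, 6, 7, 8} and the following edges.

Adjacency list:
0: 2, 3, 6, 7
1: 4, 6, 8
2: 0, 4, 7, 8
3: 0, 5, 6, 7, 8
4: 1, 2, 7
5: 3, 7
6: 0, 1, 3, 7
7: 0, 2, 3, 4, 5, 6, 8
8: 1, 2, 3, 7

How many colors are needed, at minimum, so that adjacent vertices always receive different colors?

0, 3, 6, 7 are pairwise adjacent (a clique of size 4), so at least 4 colors are needed.
4 colors suffice: color red → {1, 7}; color blue → {2, 3}; color green → {4, 5, 6, 8}; color yellow → {0}. Every edge joins two different colors.

4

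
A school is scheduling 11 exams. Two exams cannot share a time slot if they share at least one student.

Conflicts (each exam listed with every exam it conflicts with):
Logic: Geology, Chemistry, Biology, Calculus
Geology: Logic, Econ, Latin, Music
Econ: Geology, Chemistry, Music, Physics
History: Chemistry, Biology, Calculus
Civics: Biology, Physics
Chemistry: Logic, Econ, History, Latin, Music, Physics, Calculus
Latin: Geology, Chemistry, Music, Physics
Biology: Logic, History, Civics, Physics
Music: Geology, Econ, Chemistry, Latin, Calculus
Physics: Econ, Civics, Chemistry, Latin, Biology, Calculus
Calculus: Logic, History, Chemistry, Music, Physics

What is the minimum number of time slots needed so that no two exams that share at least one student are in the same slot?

Geology, Latin, Music pairwise conflict, so at least 3 time slots are needed.
3 time slots suffice: time slot 1 → {Geology, Chemistry, Biology}; time slot 2 → {Logic, History, Music, Physics}; time slot 3 → {Econ, Civics, Latin, Calculus}. Every pair that conflicts lands in different time slots.

3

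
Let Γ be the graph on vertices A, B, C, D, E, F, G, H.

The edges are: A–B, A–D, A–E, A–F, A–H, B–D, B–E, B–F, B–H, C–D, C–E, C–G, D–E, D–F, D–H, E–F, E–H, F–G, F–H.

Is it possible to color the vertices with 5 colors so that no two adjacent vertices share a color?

A, B, D, E, F, H are mutually adjacent (a clique of size 6), so at least 6 colors are needed.
So 5 colors are not enough.

No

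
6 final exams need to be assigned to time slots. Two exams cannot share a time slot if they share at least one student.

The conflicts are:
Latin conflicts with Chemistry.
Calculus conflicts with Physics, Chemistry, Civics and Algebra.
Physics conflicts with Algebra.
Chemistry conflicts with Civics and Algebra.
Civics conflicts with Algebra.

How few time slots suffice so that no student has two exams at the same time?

Calculus, Chemistry, Civics, Algebra pairwise conflict, so at least 4 time slots are needed.
Using 4 time slots: Latin=1, Calculus=2, Physics=3, Chemistry=3, Civics=4, Algebra=1. No two conflicting exams share a time slot.

4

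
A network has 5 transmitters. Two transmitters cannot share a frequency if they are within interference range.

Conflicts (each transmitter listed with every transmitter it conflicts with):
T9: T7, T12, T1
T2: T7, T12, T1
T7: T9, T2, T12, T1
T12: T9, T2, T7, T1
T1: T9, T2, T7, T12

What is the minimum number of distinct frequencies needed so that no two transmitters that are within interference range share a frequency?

T2, T7, T12, T1 all conflict with each other, so at least 4 frequencies are needed.
4 frequencies suffice: frequency 1 → {T7}; frequency 2 → {T1}; frequency 3 → {T12}; frequency 4 → {T9, T2}. No two conflicting transmitters share a frequency.

4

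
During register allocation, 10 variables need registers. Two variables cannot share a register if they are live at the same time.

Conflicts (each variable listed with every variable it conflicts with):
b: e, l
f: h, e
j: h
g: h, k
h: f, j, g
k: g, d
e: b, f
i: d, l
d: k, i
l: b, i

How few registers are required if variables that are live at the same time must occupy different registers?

The cycle i-d-k-g-h-f-e-b-l-i has odd length 9, so it cannot be 2-colored; at least 3 registers are needed.
Using 3 registers: b=3, f=2, j=2, g=2, h=1, k=1, e=1, i=1, d=2, l=2. No two conflicting variables share a register.

3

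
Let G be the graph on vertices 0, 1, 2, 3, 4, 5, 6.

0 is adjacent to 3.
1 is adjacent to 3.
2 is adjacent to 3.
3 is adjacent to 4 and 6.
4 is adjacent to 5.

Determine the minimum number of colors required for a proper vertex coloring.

2

3 and 4 are adjacent, so at least 2 colors are needed.
2 colors suffice: color a → {3, 5}; color b → {0, 1, 2, 4, 6}. Each edge has distinct colors on its endpoints.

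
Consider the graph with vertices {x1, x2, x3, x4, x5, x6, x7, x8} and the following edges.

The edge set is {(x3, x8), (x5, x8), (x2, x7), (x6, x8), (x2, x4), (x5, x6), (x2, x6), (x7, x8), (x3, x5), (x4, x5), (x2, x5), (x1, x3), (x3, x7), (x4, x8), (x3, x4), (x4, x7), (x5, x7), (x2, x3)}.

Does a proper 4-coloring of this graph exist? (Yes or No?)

x2, x3, x4, x5, x7 are pairwise adjacent (a clique of size 5), so at least 5 colors are needed.
So 4 colors are not enough.

No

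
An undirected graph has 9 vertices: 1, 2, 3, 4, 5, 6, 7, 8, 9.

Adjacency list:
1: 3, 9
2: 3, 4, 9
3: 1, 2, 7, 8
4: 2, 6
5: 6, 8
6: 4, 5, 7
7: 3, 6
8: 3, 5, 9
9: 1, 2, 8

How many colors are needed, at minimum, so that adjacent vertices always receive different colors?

The cycle 4-6-7-3-2-4 has odd length 5, so it cannot be 2-colored; at least 3 colors are needed.
A valid assignment using 3 colors: 1=blue, 2=blue, 3=red, 4=green, 5=green, 6=red, 7=blue, 8=blue, 9=red. Every edge joins two different colors.

3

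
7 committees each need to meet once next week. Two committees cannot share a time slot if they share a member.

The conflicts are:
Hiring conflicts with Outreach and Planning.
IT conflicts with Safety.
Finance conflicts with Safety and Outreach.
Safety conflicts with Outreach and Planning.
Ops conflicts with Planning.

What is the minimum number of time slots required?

Finance, Safety, Outreach are mutually in conflict, so at least 3 time slots are needed.
A valid assignment using 3 time slots: Hiring=1, IT=2, Finance=3, Safety=1, Outreach=2, Ops=1, Planning=2. No two conflicting committees share a time slot.

3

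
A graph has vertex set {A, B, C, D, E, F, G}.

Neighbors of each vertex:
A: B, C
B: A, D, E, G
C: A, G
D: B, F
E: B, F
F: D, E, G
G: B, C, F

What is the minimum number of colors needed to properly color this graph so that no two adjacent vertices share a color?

2

B and D are adjacent, so at least 2 colors are needed.
2 colors suffice: A=blue, B=red, C=red, D=blue, E=blue, F=red, G=blue. Every edge joins two different colors.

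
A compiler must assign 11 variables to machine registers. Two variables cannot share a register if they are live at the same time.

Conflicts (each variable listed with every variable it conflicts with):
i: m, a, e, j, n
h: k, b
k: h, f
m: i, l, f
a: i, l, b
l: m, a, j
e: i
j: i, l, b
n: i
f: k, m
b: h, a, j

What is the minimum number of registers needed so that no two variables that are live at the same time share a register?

The cycle m-i-a-b-h-k-f-m has odd length 7, so it cannot be 2-colored; at least 3 registers are needed.
3 registers suffice: register 1 → {i, k, l, b}; register 2 → {h, m, a, e, j, n}; register 3 → {f}. Each listed conflict is separated.

3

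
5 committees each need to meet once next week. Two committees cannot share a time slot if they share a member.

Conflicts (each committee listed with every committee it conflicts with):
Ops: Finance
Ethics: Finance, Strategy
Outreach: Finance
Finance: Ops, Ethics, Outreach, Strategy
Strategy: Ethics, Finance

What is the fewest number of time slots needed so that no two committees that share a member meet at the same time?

Ethics, Finance, Strategy pairwise conflict, so at least 3 time slots are needed.
3 time slots suffice: time slot 1 → {Finance}; time slot 2 → {Ops, Outreach, Strategy}; time slot 3 → {Ethics}. No two conflicting committees share a time slot.

3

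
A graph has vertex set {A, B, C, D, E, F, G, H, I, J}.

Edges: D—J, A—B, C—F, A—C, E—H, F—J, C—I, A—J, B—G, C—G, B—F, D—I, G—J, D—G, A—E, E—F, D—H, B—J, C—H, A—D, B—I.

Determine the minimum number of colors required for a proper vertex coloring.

B, F, J are mutually adjacent, so at least 3 colors are needed.
3 colors suffice: color red → {B, C, D, E}; color blue → {A, F, G, H, I}; color green → {J}. No two adjacent vertices share a color.

3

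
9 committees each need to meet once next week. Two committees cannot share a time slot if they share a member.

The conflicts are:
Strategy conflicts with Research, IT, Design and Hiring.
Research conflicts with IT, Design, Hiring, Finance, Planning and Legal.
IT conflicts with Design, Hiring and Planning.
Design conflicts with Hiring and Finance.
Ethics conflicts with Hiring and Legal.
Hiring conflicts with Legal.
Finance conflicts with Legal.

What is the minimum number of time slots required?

Strategy, Research, IT, Design, Hiring all conflict with each other, so at least 5 time slots are needed.
5 time slots suffice: time slot 1 → {Research, Ethics}; time slot 2 → {Hiring, Finance, Planning}; time slot 3 → {Design, Legal}; time slot 4 → {IT}; time slot 5 → {Strategy}. Each listed conflict is separated.

5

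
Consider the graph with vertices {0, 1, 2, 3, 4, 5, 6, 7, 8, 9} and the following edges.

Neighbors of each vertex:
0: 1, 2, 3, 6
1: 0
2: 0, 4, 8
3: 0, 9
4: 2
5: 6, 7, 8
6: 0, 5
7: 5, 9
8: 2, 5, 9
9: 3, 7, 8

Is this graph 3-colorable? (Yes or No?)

The chromatic number is 3. The cycle 9-3-0-2-8-9 has odd length 5, so it cannot be 2-colored; at least 3 colors are needed.
3 colors suffice: 0=red, 1=blue, 2=green, 3=blue, 4=red, 5=red, 6=blue, 7=blue, 8=blue, 9=red.
That is already a proper 3-coloring.

Yes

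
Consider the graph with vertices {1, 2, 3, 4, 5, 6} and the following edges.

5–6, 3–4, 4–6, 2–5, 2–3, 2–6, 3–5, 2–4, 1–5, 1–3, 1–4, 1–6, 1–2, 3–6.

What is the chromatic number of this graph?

5

1, 2, 3, 4, 6 are pairwise adjacent (a clique of size 5), so at least 5 colors are needed.
A valid assignment using 5 colors: 1=c, 2=d, 3=a, 4=e, 5=e, 6=b. Each edge has distinct colors on its endpoints.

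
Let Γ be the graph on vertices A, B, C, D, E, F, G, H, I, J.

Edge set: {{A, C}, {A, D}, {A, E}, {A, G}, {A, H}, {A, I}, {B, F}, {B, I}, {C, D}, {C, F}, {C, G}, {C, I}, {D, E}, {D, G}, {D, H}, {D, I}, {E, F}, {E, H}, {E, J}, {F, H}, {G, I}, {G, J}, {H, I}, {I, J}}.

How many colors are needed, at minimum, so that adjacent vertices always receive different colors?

A, C, D, G, I form a clique, so at least 5 colors are needed.
5 colors suffice: color 1 → {E, I}; color 2 → {D, F, J}; color 3 → {A, B}; color 4 → {G, H}; color 5 → {C}. Every edge joins two different colors.

5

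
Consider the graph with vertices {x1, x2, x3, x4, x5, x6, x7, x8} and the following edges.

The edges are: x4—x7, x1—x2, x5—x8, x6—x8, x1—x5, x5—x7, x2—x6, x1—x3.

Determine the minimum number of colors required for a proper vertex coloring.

The cycle x8-x5-x1-x2-x6-x8 has odd length 5, so it cannot be 2-colored; at least 3 colors are needed.
3 colors suffice: color 1 → {x1, x7, x8}; color 2 → {x2, x3, x4, x5}; color 3 → {x6}. No two adjacent vertices share a color.

3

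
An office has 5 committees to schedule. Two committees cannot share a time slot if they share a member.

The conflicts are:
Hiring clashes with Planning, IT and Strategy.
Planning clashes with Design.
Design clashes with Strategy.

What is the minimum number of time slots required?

Planning and Design conflict, so at least 2 time slots are needed.
2 time slots suffice: time slot 1 → {Hiring, Design}; time slot 2 → {Planning, IT, Strategy}. Each listed conflict is separated.

2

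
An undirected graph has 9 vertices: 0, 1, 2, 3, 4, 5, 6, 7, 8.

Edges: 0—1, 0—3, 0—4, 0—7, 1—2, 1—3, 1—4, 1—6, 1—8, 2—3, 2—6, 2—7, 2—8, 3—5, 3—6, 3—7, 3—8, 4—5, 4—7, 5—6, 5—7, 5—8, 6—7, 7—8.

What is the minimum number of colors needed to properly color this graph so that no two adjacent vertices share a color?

3, 5, 6, 7 are pairwise adjacent (a clique of size 4), so at least 4 colors are needed.
4 colors suffice: color red → {1, 7}; color blue → {3, 4}; color green → {0, 2, 5}; color yellow → {6, 8}. Every edge joins two different colors.

4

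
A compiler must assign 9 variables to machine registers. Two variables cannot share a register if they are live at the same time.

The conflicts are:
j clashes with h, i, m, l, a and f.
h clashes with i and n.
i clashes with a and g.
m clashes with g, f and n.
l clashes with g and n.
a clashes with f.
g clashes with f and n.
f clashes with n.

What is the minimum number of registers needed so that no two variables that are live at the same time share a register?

4

m, g, f, n are mutually in conflict, so at least 4 registers are needed.
4 registers suffice: j=1, h=4, i=2, m=4, l=2, a=3, g=1, f=2, n=3. Each listed conflict is separated.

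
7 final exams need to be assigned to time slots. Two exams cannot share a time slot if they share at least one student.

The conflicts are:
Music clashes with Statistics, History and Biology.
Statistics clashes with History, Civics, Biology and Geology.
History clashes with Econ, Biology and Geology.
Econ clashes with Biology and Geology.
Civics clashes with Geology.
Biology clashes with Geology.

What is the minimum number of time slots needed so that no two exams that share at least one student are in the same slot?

4

Music, Statistics, History, Biology pairwise conflict, so at least 4 time slots are needed.
4 time slots suffice: time slot 1 → {Statistics, Econ}; time slot 2 → {Civics, Biology}; time slot 3 → {History}; time slot 4 → {Music, Geology}. Each listed conflict is separated.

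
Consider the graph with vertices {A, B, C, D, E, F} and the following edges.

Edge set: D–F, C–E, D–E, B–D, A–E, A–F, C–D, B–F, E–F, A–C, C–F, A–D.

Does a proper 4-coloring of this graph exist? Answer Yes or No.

No

A, C, D, E, F form a clique, so at least 5 colors are needed.
So 4 colors are not enough.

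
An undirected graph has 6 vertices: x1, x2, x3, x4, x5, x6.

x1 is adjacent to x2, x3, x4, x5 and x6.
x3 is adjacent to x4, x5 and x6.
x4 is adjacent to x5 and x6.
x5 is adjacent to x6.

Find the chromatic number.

5

x1, x3, x4, x5, x6 are mutually adjacent (a clique of size 5), so at least 5 colors are needed.
A valid assignment using 5 colors: x1=R, x2=B, x3=B, x4=P, x5=Y, x6=G. Each edge has distinct colors on its endpoints.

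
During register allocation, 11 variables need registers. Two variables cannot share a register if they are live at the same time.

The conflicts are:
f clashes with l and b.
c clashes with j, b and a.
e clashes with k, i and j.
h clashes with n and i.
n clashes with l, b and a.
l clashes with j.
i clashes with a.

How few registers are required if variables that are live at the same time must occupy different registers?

3

The cycle c-a-i-e-j-c has odd length 5, so it cannot be 2-colored; at least 3 registers are needed.
3 registers suffice: register 1 → {f, c, k, n, i}; register 2 → {e, h, l, b, a}; register 3 → {j}. Every pair that conflicts lands in different registers.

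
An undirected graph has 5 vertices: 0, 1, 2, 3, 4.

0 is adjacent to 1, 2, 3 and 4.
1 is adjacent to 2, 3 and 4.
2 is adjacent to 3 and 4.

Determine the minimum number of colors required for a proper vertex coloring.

4

0, 1, 2, 4 form a clique, so at least 4 colors are needed.
4 colors suffice: color red → {0}; color blue → {2}; color green → {1}; color yellow → {3, 4}. Each edge has distinct colors on its endpoints.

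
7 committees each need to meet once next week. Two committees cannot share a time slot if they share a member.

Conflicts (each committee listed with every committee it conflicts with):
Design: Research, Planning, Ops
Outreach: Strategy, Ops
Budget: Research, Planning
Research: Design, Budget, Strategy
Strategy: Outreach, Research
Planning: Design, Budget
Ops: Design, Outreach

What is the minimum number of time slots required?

3

The cycle Strategy-Outreach-Ops-Design-Research-Strategy has odd length 5, so it cannot be 2-colored; at least 3 time slots are needed.
3 time slots suffice: time slot 1 → {Research, Planning, Ops}; time slot 2 → {Design, Outreach, Budget}; time slot 3 → {Strategy}. No two conflicting committees share a time slot.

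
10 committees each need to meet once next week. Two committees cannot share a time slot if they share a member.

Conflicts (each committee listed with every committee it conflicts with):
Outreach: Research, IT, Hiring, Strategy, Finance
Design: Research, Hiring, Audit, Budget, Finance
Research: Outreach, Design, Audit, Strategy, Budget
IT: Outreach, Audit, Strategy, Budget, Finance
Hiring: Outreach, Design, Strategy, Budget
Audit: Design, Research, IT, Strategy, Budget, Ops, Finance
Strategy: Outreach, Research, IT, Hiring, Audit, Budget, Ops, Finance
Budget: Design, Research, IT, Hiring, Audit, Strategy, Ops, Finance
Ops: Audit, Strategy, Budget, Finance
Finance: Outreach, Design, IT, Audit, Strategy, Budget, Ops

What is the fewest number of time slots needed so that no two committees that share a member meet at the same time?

IT, Audit, Strategy, Budget, Finance are mutually in conflict, so at least 5 time slots are needed.
5 time slots suffice: Outreach=1, Design=2, Research=4, IT=5, Hiring=3, Audit=3, Strategy=2, Budget=1, Ops=5, Finance=4. Every pair that conflicts lands in different time slots.

5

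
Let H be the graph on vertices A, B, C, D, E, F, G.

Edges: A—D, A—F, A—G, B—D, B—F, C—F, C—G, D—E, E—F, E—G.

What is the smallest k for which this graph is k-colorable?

2

B and F are adjacent, so at least 2 colors are needed.
A valid assignment using 2 colors: A=2, B=2, C=2, D=1, E=2, F=1, G=1. Every edge joins two different colors.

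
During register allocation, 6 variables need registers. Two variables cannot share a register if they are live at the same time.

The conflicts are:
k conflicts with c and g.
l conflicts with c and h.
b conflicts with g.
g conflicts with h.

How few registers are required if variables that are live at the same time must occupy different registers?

3

The cycle c-k-g-h-l-c has odd length 5, so it cannot be 2-colored; at least 3 registers are needed.
3 registers suffice: register 1 → {c, g}; register 2 → {k, l, b}; register 3 → {h}. Every pair that conflicts lands in different registers.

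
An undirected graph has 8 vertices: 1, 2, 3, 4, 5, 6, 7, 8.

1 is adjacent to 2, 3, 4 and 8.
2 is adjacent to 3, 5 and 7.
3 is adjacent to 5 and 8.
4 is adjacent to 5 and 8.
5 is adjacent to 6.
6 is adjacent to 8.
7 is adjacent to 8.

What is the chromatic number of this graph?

3

1, 2, 3 are mutually adjacent, so at least 3 colors are needed.
A valid assignment using 3 colors: 1=b, 2=a, 3=c, 4=c, 5=b, 6=c, 7=b, 8=a. Every edge joins two different colors.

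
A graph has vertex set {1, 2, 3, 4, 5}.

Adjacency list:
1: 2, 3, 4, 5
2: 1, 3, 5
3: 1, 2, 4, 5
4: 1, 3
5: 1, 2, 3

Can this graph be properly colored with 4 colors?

Yes

The chromatic number is 4. 1, 2, 3, 5 are pairwise adjacent (a clique of size 4), so at least 4 colors are needed.
4 colors suffice: color red → {3}; color blue → {1}; color green → {2, 4}; color yellow → {5}.
That is already a proper 4-coloring.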